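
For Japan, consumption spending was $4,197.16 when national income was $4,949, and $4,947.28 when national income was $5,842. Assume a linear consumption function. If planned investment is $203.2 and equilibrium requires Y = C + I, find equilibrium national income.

MPC = (4947.28 − 4197.16)/(5842 − 4949) = 750.12/893 = 0.84
a = 4197.16 − 0.84(4949) = 40
Equilibrium: Y = 40 + 0.84Y + 203.2
0.16Y = 243.2, so Y = 243.2/0.16 = 1520

Y = 1520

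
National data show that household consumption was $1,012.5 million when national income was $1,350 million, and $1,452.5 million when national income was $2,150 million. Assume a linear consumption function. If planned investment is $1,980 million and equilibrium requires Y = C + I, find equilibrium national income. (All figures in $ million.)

MPC = (1452.5 − 1012.5)/(2150 − 1350) = 440/800 = 0.55
a = 1012.5 − 0.55(1350) = 270
Equilibrium: Y = 270 + 0.55Y + 1980
0.45Y = 2250, so Y = 2250/0.45 = 5000

Y = 5000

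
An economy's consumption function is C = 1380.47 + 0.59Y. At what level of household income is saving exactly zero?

At break-even, C = Y: 1380.47 + 0.59Y = Y
0.41Y = 1380.47, so Y = 1380.47/0.41 = 3367

Y = 3367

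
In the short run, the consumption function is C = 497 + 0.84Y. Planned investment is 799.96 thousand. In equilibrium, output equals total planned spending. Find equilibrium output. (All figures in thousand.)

Y = C + I = 497 + 0.84Y + 799.96
Y − 0.84Y = 1296.96
0.16Y = 1296.96, so Y = 1296.96/0.16 = 8106

Y = 8106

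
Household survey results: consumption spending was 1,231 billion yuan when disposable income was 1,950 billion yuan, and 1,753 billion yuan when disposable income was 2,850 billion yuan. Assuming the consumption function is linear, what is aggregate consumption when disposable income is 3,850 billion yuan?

MPC = (1753 − 1231)/(2850 − 1950) = 522/900 = 0.58
a = 1231 − 0.58(1950) = 1231 − 1131 = 100
C = 100 + 0.58(3850) = 100 + 2233 = 2333

C = 2333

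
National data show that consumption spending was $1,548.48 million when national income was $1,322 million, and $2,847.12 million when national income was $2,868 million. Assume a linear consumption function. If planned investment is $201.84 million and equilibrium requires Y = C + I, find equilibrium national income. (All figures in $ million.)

Y = 3999

MPC = (2847.12 − 1548.48)/(2868 − 1322) = 1298.64/1546 = 0.84
a = 1548.48 − 0.84(1322) = 438
Equilibrium: Y = 438 + 0.84Y + 201.84
0.16Y = 639.84, so Y = 639.84/0.16 = 3999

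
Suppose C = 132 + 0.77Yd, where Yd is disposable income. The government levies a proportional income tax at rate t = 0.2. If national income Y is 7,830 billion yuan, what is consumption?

C = 4955.28

Yd = (1 − 0.2)(7830) = 0.8(7830) = 6264
C = 132 + 0.77(6264) = 132 + 4823.28 = 4955.28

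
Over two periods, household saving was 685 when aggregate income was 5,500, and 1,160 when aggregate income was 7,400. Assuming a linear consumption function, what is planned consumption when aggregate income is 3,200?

MPS = ΔS/ΔY = (1160 − 685)/(7400 − 5500) = 475/1900 = 0.25
MPC = 1 − MPS = 0.75
Autonomous saving = 685 − 0.25(5500) = -690, so a = 690
C = 690 + 0.75(3200) = 690 + 2400 = 3090

C = 3090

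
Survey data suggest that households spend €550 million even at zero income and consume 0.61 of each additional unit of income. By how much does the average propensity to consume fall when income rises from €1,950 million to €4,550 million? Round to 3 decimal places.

At Y = 1950: C = 550 + 0.61(1950) = 1739.5, APC = 1739.5/1950 = 0.8921
At Y = 4550: C = 3325.5, APC = 3325.5/4550 = 0.7309
Fall in APC = 0.8921 − 0.7309 = 0.1612 ≈ 0.161

ΔAPC = 0.161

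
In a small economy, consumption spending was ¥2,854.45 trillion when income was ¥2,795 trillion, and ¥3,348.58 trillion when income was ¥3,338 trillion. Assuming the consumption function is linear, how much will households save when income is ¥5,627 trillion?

S = 195.43

MPC = (3348.58 − 2854.45)/(3338 − 2795) = 494.13/543 = 0.91
a = 2854.45 − 0.91(2795) = 2854.45 − 2543.45 = 311
C = 311 + 0.91(5627) = 5431.57
S = 5627 − 5431.57 = 195.43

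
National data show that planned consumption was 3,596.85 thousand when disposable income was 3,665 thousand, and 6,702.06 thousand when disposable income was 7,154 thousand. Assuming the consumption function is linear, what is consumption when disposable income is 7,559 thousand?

C = 7062.51

MPC = (6702.06 − 3596.85)/(7154 − 3665) = 3105.21/3489 = 0.89
a = 3596.85 − 0.89(3665) = 3596.85 − 3261.85 = 335
C = 335 + 0.89(7559) = 335 + 6727.51 = 7062.51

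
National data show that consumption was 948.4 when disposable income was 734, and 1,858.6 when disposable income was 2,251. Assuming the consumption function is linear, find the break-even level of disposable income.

MPC = (1858.6 − 948.4)/(2251 − 734) = 910.2/1517 = 0.6
a = 948.4 − 0.6(734) = 948.4 − 440.4 = 508
Break-even: Y = a/(1−MPC) = 508/0.4 = 1270

Y = 1270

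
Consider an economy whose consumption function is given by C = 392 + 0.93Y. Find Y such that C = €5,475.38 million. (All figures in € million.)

392 + 0.93Y = 5475.38
0.93Y = 5083.38, so Y = 5083.38/0.93 = 5466

Y = 5466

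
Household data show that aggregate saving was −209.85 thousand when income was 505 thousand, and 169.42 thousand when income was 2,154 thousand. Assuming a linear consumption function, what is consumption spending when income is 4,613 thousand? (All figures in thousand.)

C = 3878.01

MPS = ΔS/ΔY = (169.42 − (-209.85))/(2154 − 505) = 379.27/1649 = 0.23
MPC = 1 − MPS = 0.77
Autonomous saving = -209.85 − 0.23(505) = -326, so a = 326
C = 326 + 0.77(4613) = 326 + 3552.01 = 3878.01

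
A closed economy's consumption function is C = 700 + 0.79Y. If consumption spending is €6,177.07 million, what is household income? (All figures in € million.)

Y = 6933

700 + 0.79Y = 6177.07
0.79Y = 5477.07, so Y = 5477.07/0.79 = 6933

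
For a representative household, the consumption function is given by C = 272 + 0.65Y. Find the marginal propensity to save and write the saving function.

MPS = 1 − MPC = 1 − 0.65 = 0.35
S = Y − C = -272 + 0.35Y

MPS = 0.35; S = -272 + 0.35Y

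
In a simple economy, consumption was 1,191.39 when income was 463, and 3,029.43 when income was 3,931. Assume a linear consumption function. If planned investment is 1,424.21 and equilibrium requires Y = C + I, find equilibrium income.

MPC = (3029.43 − 1191.39)/(3931 − 463) = 1838.04/3468 = 0.53
a = 1191.39 − 0.53(463) = 946
Equilibrium: Y = 946 + 0.53Y + 1424.21
0.47Y = 2370.21, so Y = 2370.21/0.47 = 5043

Y = 5043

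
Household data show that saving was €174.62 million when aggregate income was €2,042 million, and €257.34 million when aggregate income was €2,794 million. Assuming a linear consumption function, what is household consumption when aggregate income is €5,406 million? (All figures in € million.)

MPS = ΔS/ΔY = (257.34 − 174.62)/(2794 − 2042) = 82.72/752 = 0.11
MPC = 1 − MPS = 0.89
Autonomous saving = 174.62 − 0.11(2042) = -50, so a = 50
C = 50 + 0.89(5406) = 50 + 4811.34 = 4861.34

C = 4861.34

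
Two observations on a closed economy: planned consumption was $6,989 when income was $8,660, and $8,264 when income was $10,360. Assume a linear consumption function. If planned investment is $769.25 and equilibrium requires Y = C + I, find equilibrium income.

MPC = (8264 − 6989)/(10360 − 8660) = 1275/1700 = 0.75
a = 6989 − 0.75(8660) = 494
Equilibrium: Y = 494 + 0.75Y + 769.25
0.25Y = 1263.25, so Y = 1263.25/0.25 = 5053

Y = 5053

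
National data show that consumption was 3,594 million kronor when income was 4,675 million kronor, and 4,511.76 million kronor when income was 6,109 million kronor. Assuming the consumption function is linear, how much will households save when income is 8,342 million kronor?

MPC = (4511.76 − 3594)/(6109 − 4675) = 917.76/1434 = 0.64
a = 3594 − 0.64(4675) = 3594 − 2992 = 602
C = 602 + 0.64(8342) = 5940.88
S = 8342 − 5940.88 = 2401.12

S = 2401.12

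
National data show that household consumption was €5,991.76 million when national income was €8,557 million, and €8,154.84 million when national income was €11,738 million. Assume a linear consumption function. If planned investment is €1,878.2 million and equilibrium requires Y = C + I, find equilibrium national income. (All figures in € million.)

Y = 6410

MPC = (8154.84 − 5991.76)/(11738 − 8557) = 2163.08/3181 = 0.68
a = 5991.76 − 0.68(8557) = 173
Equilibrium: Y = 173 + 0.68Y + 1878.2
0.32Y = 2051.2, so Y = 2051.2/0.32 = 6410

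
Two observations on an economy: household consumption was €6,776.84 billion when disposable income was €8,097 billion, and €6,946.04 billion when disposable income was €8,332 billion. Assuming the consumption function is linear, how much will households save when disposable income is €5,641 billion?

MPC = (6946.04 − 6776.84)/(8332 − 8097) = 169.2/235 = 0.72
a = 6776.84 − 0.72(8097) = 6776.84 − 5829.84 = 947
C = 947 + 0.72(5641) = 5008.52
S = 5641 − 5008.52 = 632.48

S = 632.48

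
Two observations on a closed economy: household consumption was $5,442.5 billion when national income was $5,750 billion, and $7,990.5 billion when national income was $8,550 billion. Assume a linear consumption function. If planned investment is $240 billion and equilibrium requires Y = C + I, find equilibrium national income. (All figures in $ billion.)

Y = 5000

MPC = (7990.5 − 5442.5)/(8550 − 5750) = 2548/2800 = 0.91
a = 5442.5 − 0.91(5750) = 210
Equilibrium: Y = 210 + 0.91Y + 240
0.09Y = 450, so Y = 450/0.09 = 5000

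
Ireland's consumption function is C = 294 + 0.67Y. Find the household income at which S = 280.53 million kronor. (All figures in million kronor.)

Y = 1741

S = Y − C = -294 + 0.33Y
-294 + 0.33Y = 280.53, so 0.33Y = 574.53 and Y = 1741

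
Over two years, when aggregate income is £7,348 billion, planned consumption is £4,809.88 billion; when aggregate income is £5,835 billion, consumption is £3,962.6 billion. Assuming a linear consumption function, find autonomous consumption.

a = 695

MPC = ΔC/ΔY = (4809.88 − 3962.6)/(7348 − 5835) = 847.28/1513 = 0.56
a = C − MPC·Y = 3962.6 − 0.56(5835) = 3962.6 − 3267.6 = 695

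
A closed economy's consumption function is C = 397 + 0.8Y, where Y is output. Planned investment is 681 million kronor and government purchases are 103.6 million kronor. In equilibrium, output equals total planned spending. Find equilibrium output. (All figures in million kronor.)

Y = 5908

Y = C + I + G = 397 + 0.8Y + 681 + 103.6
Y − 0.8Y = 1181.6
0.2Y = 1181.6, so Y = 1181.6/0.2 = 5908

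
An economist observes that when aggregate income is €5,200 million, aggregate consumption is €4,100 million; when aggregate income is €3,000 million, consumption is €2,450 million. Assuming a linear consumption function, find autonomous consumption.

a = 200

MPC = ΔC/ΔY = (4100 − 2450)/(5200 − 3000) = 1650/2200 = 0.75
a = C − MPC·Y = 2450 − 0.75(3000) = 2450 − 2250 = 200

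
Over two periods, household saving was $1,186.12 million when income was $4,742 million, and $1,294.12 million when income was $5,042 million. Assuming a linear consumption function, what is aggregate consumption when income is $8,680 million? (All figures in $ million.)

C = 6076.2

MPS = ΔS/ΔY = (1294.12 − 1186.12)/(5042 − 4742) = 108/300 = 0.36
MPC = 1 − MPS = 0.64
Autonomous saving = 1186.12 − 0.36(4742) = -521, so a = 521
C = 521 + 0.64(8680) = 521 + 5555.2 = 6076.2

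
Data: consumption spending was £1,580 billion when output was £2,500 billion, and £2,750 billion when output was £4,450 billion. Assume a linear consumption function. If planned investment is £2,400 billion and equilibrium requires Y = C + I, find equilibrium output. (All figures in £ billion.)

MPC = (2750 − 1580)/(4450 − 2500) = 1170/1950 = 0.6
a = 1580 − 0.6(2500) = 80
Equilibrium: Y = 80 + 0.6Y + 2400
0.4Y = 2480, so Y = 2480/0.4 = 6200

Y = 6200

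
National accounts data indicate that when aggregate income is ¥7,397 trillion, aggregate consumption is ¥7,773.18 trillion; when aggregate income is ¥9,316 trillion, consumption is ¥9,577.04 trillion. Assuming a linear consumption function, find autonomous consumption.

MPC = ΔC/ΔY = (9577.04 − 7773.18)/(9316 − 7397) = 1803.86/1919 = 0.94
a = C − MPC·Y = 7773.18 − 0.94(7397) = 7773.18 − 6953.18 = 820

a = 820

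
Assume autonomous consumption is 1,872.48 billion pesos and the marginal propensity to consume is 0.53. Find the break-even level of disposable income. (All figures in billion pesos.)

At break-even, C = Y: 1872.48 + 0.53Y = Y
0.47Y = 1872.48, so Y = 1872.48/0.47 = 3984

Y = 3984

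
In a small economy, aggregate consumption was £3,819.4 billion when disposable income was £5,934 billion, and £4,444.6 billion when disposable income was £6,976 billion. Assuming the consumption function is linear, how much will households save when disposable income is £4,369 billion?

MPC = (4444.6 − 3819.4)/(6976 − 5934) = 625.2/1042 = 0.6
a = 3819.4 − 0.6(5934) = 3819.4 − 3560.4 = 259
C = 259 + 0.6(4369) = 2880.4
S = 4369 − 2880.4 = 1488.6

S = 1488.6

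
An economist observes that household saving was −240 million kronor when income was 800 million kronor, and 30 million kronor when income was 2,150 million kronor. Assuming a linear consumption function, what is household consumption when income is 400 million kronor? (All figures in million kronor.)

C = 720

MPS = ΔS/ΔY = (30 − (-240))/(2150 − 800) = 270/1350 = 0.2
MPC = 1 − MPS = 0.8
Autonomous saving = -240 − 0.2(800) = -400, so a = 400
C = 400 + 0.8(400) = 400 + 320 = 720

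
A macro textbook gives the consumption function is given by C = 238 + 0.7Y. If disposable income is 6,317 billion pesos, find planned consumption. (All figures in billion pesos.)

C = 238 + 0.7(6317) = 238 + 4421.9 = 4659.9

C = 4659.9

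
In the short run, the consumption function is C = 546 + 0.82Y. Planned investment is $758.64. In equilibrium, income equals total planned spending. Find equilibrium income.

Y = 7248

Y = C + I = 546 + 0.82Y + 758.64
Y − 0.82Y = 1304.64
0.18Y = 1304.64, so Y = 1304.64/0.18 = 7248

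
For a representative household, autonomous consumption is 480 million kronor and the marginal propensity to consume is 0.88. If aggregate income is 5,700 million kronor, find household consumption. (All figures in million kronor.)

C = 480 + 0.88(5700) = 480 + 5016 = 5496

C = 5496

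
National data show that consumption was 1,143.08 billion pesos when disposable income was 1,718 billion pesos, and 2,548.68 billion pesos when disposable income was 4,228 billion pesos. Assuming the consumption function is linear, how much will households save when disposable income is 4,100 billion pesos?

MPC = (2548.68 − 1143.08)/(4228 − 1718) = 1405.6/2510 = 0.56
a = 1143.08 − 0.56(1718) = 1143.08 − 962.08 = 181
C = 181 + 0.56(4100) = 2477
S = 4100 − 2477 = 1623

S = 1623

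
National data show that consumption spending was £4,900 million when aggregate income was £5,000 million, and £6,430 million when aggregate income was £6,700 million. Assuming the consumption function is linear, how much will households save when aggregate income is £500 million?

S = -350

MPC = (6430 − 4900)/(6700 − 5000) = 1530/1700 = 0.9
a = 4900 − 0.9(5000) = 4900 − 4500 = 400
C = 400 + 0.9(500) = 850
S = 500 − 850 = -350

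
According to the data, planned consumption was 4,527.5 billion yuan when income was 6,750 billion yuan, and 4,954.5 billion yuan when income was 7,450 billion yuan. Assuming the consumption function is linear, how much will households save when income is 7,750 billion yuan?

S = 2612.5

MPC = (4954.5 − 4527.5)/(7450 − 6750) = 427/700 = 0.61
a = 4527.5 − 0.61(6750) = 4527.5 − 4117.5 = 410
C = 410 + 0.61(7750) = 5137.5
S = 7750 − 5137.5 = 2612.5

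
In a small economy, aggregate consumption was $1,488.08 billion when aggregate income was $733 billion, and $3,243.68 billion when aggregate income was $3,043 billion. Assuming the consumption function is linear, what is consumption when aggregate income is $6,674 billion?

C = 6003.24

MPC = (3243.68 − 1488.08)/(3043 − 733) = 1755.6/2310 = 0.76
a = 1488.08 − 0.76(733) = 1488.08 − 557.08 = 931
C = 931 + 0.76(6674) = 931 + 5072.24 = 6003.24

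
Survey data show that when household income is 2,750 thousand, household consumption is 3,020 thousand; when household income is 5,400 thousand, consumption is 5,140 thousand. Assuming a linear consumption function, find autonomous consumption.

MPC = ΔC/ΔY = (5140 − 3020)/(5400 − 2750) = 2120/2650 = 0.8
a = C − MPC·Y = 3020 − 0.8(2750) = 3020 − 2200 = 820

a = 820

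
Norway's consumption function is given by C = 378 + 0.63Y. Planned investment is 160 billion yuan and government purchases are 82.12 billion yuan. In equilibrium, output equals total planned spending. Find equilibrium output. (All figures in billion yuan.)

Y = 1676

Y = C + I + G = 378 + 0.63Y + 160 + 82.12
Y − 0.63Y = 620.12
0.37Y = 620.12, so Y = 620.12/0.37 = 1676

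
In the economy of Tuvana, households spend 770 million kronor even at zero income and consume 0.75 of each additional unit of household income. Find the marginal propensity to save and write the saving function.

MPS = 0.25; S = -770 + 0.25Y

MPS = 1 − MPC = 1 − 0.75 = 0.25
S = Y − C = -770 + 0.25Y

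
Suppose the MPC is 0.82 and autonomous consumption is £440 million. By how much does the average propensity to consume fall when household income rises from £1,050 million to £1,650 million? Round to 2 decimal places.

ΔAPC = 0.15

At Y = 1050: C = 440 + 0.82(1050) = 1301, APC = 1301/1050 = 1.239
At Y = 1650: C = 1793, APC = 1793/1650 = 1.087
Fall in APC = 1.239 − 1.087 = 0.152 ≈ 0.15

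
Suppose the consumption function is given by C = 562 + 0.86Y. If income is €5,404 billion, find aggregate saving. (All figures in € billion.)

C = 562 + 0.86(5404) = 562 + 4647.44 = 5209.44
S = Y − C = 5404 − 5209.44 = 194.56

S = 194.56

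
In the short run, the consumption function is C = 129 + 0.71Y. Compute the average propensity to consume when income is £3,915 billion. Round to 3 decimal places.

C = 129 + 0.71(3915) = 2908.65
APC = C/Y = 2908.65/3915 = 0.743

APC = 0.743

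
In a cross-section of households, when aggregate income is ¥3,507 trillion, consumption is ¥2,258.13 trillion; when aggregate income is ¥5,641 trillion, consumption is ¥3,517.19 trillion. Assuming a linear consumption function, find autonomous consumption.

a = 189

MPC = ΔC/ΔY = (3517.19 − 2258.13)/(5641 − 3507) = 1259.06/2134 = 0.59
a = C − MPC·Y = 2258.13 − 0.59(3507) = 2258.13 − 2069.13 = 189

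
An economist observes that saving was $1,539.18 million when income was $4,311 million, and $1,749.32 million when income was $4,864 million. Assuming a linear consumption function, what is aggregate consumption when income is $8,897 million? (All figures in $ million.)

MPS = ΔS/ΔY = (1749.32 − 1539.18)/(4864 − 4311) = 210.14/553 = 0.38
MPC = 1 − MPS = 0.62
Autonomous saving = 1539.18 − 0.38(4311) = -99, so a = 99
C = 99 + 0.62(8897) = 99 + 5516.14 = 5615.14

C = 5615.14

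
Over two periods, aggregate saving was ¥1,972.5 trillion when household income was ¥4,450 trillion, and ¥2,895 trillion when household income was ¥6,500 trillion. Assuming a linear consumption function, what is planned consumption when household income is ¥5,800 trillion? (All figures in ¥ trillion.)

MPS = ΔS/ΔY = (2895 − 1972.5)/(6500 − 4450) = 922.5/2050 = 0.45
MPC = 1 − MPS = 0.55
Autonomous saving = 1972.5 − 0.45(4450) = -30, so a = 30
C = 30 + 0.55(5800) = 30 + 3190 = 3220

C = 3220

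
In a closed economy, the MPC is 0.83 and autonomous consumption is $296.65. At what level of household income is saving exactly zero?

Y = 1745

At break-even, C = Y: 296.65 + 0.83Y = Y
0.17Y = 296.65, so Y = 296.65/0.17 = 1745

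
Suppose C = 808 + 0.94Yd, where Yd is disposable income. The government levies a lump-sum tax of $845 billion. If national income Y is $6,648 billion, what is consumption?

Yd = Y − T = 6648 − 845 = 5803
C = 808 + 0.94(5803) = 808 + 5454.82 = 6262.82

C = 6262.82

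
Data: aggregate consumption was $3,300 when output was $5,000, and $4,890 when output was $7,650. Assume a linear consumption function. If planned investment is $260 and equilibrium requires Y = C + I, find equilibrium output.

MPC = (4890 − 3300)/(7650 − 5000) = 1590/2650 = 0.6
a = 3300 − 0.6(5000) = 300
Equilibrium: Y = 300 + 0.6Y + 260
0.4Y = 560, so Y = 560/0.4 = 1400

Y = 1400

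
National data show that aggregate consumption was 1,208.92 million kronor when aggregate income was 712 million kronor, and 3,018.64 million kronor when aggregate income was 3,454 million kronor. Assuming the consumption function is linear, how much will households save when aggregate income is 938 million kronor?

MPC = (3018.64 − 1208.92)/(3454 − 712) = 1809.72/2742 = 0.66
a = 1208.92 − 0.66(712) = 1208.92 − 469.92 = 739
C = 739 + 0.66(938) = 1358.08
S = 938 − 1358.08 = -420.08

S = -420.08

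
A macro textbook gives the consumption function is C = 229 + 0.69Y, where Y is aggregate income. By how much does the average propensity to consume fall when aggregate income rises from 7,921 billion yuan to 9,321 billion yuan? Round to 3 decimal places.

ΔAPC = 0.004

At Y = 7921: C = 229 + 0.69(7921) = 5694.49, APC = 5694.49/7921 = 0.7189
At Y = 9321: C = 6660.49, APC = 6660.49/9321 = 0.7146
Fall in APC = 0.7189 − 0.7146 = 0.0043 ≈ 0.004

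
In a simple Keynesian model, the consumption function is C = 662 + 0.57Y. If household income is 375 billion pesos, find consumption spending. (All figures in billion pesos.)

C = 662 + 0.57(375) = 662 + 213.75 = 875.75

C = 875.75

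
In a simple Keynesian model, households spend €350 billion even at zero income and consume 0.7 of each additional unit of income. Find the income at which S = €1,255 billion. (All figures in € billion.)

Y = 5350

S = Y − C = -350 + 0.3Y
-350 + 0.3Y = 1255, so 0.3Y = 1605 and Y = 5350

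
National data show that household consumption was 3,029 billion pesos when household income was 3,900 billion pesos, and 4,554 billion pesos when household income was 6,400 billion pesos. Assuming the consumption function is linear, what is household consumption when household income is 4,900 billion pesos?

C = 3639

MPC = (4554 − 3029)/(6400 − 3900) = 1525/2500 = 0.61
a = 3029 − 0.61(3900) = 3029 − 2379 = 650
C = 650 + 0.61(4900) = 650 + 2989 = 3639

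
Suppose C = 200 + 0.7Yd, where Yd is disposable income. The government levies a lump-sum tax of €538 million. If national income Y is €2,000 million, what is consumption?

C = 1223.4

Yd = Y − T = 2000 − 538 = 1462
C = 200 + 0.7(1462) = 200 + 1023.4 = 1223.4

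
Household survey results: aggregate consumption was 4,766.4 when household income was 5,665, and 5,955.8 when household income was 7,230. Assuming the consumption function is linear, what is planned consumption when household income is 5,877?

MPC = (5955.8 − 4766.4)/(7230 − 5665) = 1189.4/1565 = 0.76
a = 4766.4 − 0.76(5665) = 4766.4 − 4305.4 = 461
C = 461 + 0.76(5877) = 461 + 4466.52 = 4927.52

C = 4927.52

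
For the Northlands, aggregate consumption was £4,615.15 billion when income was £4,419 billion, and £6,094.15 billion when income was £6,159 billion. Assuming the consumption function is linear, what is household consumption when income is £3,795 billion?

C = 4084.75

MPC = (6094.15 − 4615.15)/(6159 − 4419) = 1479/1740 = 0.85
a = 4615.15 − 0.85(4419) = 4615.15 − 3756.15 = 859
C = 859 + 0.85(3795) = 859 + 3225.75 = 4084.75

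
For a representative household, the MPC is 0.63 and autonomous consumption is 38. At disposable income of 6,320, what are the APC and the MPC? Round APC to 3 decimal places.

APC = 0.636; MPC = 0.63

MPC = 0.63 (the slope of the consumption function)
C = 38 + 0.63(6320) = 4019.6, so APC = 4019.6/6320 = 0.636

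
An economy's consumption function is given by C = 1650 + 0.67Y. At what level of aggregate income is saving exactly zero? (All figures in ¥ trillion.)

Y = 5000

At break-even, C = Y: 1650 + 0.67Y = Y
0.33Y = 1650, so Y = 1650/0.33 = 5000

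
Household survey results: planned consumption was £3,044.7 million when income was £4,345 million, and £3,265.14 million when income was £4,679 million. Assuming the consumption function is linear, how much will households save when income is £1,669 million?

S = 390.46

MPC = (3265.14 − 3044.7)/(4679 − 4345) = 220.44/334 = 0.66
a = 3044.7 − 0.66(4345) = 3044.7 − 2867.7 = 177
C = 177 + 0.66(1669) = 1278.54
S = 1669 − 1278.54 = 390.46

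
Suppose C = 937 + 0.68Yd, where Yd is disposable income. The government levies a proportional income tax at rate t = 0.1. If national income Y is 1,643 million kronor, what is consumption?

Yd = (1 − 0.1)(1643) = 0.9(1643) = 1478.7
C = 937 + 0.68(1478.7) = 937 + 1005.516 = 1942.516

C = 1942.516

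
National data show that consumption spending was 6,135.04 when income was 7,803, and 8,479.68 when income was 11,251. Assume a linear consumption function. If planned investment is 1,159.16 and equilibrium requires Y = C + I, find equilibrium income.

MPC = (8479.68 − 6135.04)/(11251 − 7803) = 2344.64/3448 = 0.68
a = 6135.04 − 0.68(7803) = 829
Equilibrium: Y = 829 + 0.68Y + 1159.16
0.32Y = 1988.16, so Y = 1988.16/0.32 = 6213

Y = 6213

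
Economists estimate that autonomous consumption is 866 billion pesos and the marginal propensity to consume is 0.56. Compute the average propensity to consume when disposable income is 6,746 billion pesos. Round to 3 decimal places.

APC = 0.688

C = 866 + 0.56(6746) = 4643.76
APC = C/Y = 4643.76/6746 = 0.688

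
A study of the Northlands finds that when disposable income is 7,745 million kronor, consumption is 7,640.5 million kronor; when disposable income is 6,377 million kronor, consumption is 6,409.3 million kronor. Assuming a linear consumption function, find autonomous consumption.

a = 670

MPC = ΔC/ΔY = (7640.5 − 6409.3)/(7745 − 6377) = 1231.2/1368 = 0.9
a = C − MPC·Y = 6409.3 − 0.9(6377) = 6409.3 − 5739.3 = 670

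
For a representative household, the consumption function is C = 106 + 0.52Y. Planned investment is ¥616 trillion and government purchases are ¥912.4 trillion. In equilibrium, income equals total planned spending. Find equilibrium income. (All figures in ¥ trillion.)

Y = 3405

Y = C + I + G = 106 + 0.52Y + 616 + 912.4
Y − 0.52Y = 1634.4
0.48Y = 1634.4, so Y = 1634.4/0.48 = 3405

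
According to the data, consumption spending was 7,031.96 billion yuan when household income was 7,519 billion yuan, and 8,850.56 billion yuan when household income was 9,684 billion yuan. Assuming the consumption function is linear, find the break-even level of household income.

Y = 4475

MPC = (8850.56 − 7031.96)/(9684 − 7519) = 1818.6/2165 = 0.84
a = 7031.96 − 0.84(7519) = 7031.96 − 6315.96 = 716
Break-even: Y = a/(1−MPC) = 716/0.16 = 4475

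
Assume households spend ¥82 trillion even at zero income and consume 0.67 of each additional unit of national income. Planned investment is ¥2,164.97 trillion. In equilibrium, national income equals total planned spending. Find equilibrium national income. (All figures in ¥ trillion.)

Y = C + I = 82 + 0.67Y + 2164.97
Y − 0.67Y = 2246.97
0.33Y = 2246.97, so Y = 2246.97/0.33 = 6809

Y = 6809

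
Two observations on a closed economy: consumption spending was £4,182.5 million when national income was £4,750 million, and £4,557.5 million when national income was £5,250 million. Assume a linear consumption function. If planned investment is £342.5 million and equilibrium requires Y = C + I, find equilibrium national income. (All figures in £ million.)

Y = 3850

MPC = (4557.5 − 4182.5)/(5250 − 4750) = 375/500 = 0.75
a = 4182.5 − 0.75(4750) = 620
Equilibrium: Y = 620 + 0.75Y + 342.5
0.25Y = 962.5, so Y = 962.5/0.25 = 3850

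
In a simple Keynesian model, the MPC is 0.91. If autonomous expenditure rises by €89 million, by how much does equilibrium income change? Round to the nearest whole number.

ΔY ≈ 989

The multiplier is 1/(1 − MPC) = 1/0.09.
ΔY = 89/0.09 = 988.89 ≈ 989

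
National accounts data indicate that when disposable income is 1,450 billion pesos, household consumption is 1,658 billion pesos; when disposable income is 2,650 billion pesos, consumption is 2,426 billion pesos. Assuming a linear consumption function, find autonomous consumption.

MPC = ΔC/ΔY = (2426 − 1658)/(2650 − 1450) = 768/1200 = 0.64
a = C − MPC·Y = 1658 − 0.64(1450) = 1658 − 928 = 730

a = 730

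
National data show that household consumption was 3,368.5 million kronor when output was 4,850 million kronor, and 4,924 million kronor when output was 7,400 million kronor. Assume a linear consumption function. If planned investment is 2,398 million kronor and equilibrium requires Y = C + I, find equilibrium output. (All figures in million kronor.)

MPC = (4924 − 3368.5)/(7400 − 4850) = 1555.5/2550 = 0.61
a = 3368.5 − 0.61(4850) = 410
Equilibrium: Y = 410 + 0.61Y + 2398
0.39Y = 2808, so Y = 2808/0.39 = 7200

Y = 7200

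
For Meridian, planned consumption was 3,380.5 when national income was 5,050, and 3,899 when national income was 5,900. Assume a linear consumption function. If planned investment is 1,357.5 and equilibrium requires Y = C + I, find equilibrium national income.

Y = 4250

MPC = (3899 − 3380.5)/(5900 − 5050) = 518.5/850 = 0.61
a = 3380.5 − 0.61(5050) = 300
Equilibrium: Y = 300 + 0.61Y + 1357.5
0.39Y = 1657.5, so Y = 1657.5/0.39 = 4250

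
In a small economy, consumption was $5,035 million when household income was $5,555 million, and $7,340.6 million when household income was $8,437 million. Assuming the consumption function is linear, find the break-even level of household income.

Y = 2955

MPC = (7340.6 − 5035)/(8437 − 5555) = 2305.6/2882 = 0.8
a = 5035 − 0.8(5555) = 5035 − 4444 = 591
Break-even: Y = a/(1−MPC) = 591/0.2 = 2955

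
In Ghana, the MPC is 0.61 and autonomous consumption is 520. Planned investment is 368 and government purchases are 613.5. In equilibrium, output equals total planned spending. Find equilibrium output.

Y = C + I + G = 520 + 0.61Y + 368 + 613.5
Y − 0.61Y = 1501.5
0.39Y = 1501.5, so Y = 1501.5/0.39 = 3850

Y = 3850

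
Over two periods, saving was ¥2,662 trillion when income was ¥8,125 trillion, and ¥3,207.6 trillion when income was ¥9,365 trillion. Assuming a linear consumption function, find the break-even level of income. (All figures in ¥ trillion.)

MPS = ΔS/ΔY = (3207.6 − 2662)/(9365 − 8125) = 545.6/1240 = 0.44
MPC = 1 − MPS = 0.56
From S(8125) = 2662: −a + 0.44(8125) = 2662, so a = 3575 − 2662 = 913
Break-even (S = 0): Y = a/MPS = 913/0.44 = 2075

Y = 2075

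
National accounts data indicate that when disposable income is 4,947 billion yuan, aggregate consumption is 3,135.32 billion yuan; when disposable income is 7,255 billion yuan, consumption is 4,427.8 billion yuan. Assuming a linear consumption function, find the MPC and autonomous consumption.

MPC = 0.56; a = 365

MPC = ΔC/ΔY = (4427.8 − 3135.32)/(7255 − 4947) = 1292.48/2308 = 0.56
a = C − MPC·Y = 3135.32 − 0.56(4947) = 3135.32 − 2770.32 = 365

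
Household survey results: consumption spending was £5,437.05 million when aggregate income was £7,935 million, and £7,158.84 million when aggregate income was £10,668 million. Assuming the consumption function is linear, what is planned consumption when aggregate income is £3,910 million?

C = 2901.3

MPC = (7158.84 − 5437.05)/(10668 − 7935) = 1721.79/2733 = 0.63
a = 5437.05 − 0.63(7935) = 5437.05 − 4999.05 = 438
C = 438 + 0.63(3910) = 438 + 2463.3 = 2901.3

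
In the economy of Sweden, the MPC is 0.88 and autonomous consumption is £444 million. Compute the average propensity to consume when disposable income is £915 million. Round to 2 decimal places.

APC = 1.37

C = 444 + 0.88(915) = 1249.2
APC = C/Y = 1249.2/915 = 1.37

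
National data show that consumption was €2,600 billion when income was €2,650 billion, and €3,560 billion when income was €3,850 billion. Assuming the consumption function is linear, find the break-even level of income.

MPC = (3560 − 2600)/(3850 − 2650) = 960/1200 = 0.8
a = 2600 − 0.8(2650) = 2600 − 2120 = 480
Break-even: Y = a/(1−MPC) = 480/0.2 = 2400

Y = 2400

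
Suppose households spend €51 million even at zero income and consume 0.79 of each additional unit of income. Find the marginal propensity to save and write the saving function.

MPS = 1 − MPC = 1 − 0.79 = 0.21
S = Y − C = -51 + 0.21Y

MPS = 0.21; S = -51 + 0.21Y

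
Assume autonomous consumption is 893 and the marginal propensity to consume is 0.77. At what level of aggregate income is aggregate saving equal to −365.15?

S = Y − C = -893 + 0.23Y
-893 + 0.23Y = -365.15, so 0.23Y = 527.85 and Y = 2295

Y = 2295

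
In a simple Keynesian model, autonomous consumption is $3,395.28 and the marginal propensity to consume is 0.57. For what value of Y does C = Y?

Y = 7896

At break-even, C = Y: 3395.28 + 0.57Y = Y
0.43Y = 3395.28, so Y = 3395.28/0.43 = 7896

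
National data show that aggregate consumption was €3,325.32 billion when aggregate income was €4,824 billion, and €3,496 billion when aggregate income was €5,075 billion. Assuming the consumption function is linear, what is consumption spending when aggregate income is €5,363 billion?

MPC = (3496 − 3325.32)/(5075 − 4824) = 170.68/251 = 0.68
a = 3325.32 − 0.68(4824) = 3325.32 − 3280.32 = 45
C = 45 + 0.68(5363) = 45 + 3646.84 = 3691.84

C = 3691.84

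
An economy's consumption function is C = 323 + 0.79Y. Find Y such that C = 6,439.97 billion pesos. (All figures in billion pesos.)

Y = 7743

323 + 0.79Y = 6439.97
0.79Y = 6116.97, so Y = 6116.97/0.79 = 7743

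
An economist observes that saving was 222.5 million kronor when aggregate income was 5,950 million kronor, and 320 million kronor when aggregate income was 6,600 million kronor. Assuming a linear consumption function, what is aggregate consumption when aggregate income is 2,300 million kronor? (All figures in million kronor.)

MPS = ΔS/ΔY = (320 − 222.5)/(6600 − 5950) = 97.5/650 = 0.15
MPC = 1 − MPS = 0.85
Autonomous saving = 222.5 − 0.15(5950) = -670, so a = 670
C = 670 + 0.85(2300) = 670 + 1955 = 2625

C = 2625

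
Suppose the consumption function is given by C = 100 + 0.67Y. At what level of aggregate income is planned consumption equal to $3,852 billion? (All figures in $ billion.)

Y = 5600

100 + 0.67Y = 3852
0.67Y = 3752, so Y = 3752/0.67 = 5600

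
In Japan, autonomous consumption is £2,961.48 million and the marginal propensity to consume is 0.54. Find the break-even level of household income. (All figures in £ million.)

Y = 6438

At break-even, C = Y: 2961.48 + 0.54Y = Y
0.46Y = 2961.48, so Y = 2961.48/0.46 = 6438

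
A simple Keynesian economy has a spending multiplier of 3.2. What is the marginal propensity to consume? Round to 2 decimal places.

MPC = 0.69

k = 1/(1 − MPC), so 1 − MPC = 1/k = 1/3.2 = 0.3125
MPC = 1 − 0.3125 = 0.69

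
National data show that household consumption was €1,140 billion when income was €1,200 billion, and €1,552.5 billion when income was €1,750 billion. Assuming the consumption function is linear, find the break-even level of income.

MPC = (1552.5 − 1140)/(1750 − 1200) = 412.5/550 = 0.75
a = 1140 − 0.75(1200) = 1140 − 900 = 240
Break-even: Y = a/(1−MPC) = 240/0.25 = 960

Y = 960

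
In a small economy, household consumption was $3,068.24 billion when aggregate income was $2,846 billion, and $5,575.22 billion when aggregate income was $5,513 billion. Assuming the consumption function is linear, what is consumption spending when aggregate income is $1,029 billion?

C = 1360.26

MPC = (5575.22 − 3068.24)/(5513 − 2846) = 2506.98/2667 = 0.94
a = 3068.24 − 0.94(2846) = 3068.24 − 2675.24 = 393
C = 393 + 0.94(1029) = 393 + 967.26 = 1360.26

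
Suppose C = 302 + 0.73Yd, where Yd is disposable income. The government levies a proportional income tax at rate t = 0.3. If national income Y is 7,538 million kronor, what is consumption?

Yd = (1 − 0.3)(7538) = 0.7(7538) = 5276.6
C = 302 + 0.73(5276.6) = 302 + 3851.918 = 4153.918

C = 4153.918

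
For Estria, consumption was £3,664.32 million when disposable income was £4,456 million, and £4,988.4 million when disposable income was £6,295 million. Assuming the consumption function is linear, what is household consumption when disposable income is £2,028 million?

C = 1916.16

MPC = (4988.4 − 3664.32)/(6295 − 4456) = 1324.08/1839 = 0.72
a = 3664.32 − 0.72(4456) = 3664.32 − 3208.32 = 456
C = 456 + 0.72(2028) = 456 + 1460.16 = 1916.16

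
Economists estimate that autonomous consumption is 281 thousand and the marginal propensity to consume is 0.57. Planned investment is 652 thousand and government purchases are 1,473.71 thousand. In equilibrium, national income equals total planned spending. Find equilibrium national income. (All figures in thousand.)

Y = C + I + G = 281 + 0.57Y + 652 + 1473.71
Y − 0.57Y = 2406.71
0.43Y = 2406.71, so Y = 2406.71/0.43 = 5597

Y = 5597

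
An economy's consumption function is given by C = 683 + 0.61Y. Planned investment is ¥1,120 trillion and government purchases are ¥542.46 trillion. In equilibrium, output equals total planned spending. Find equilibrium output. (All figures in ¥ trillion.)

Y = 6014

Y = C + I + G = 683 + 0.61Y + 1120 + 542.46
Y − 0.61Y = 2345.46
0.39Y = 2345.46, so Y = 2345.46/0.39 = 6014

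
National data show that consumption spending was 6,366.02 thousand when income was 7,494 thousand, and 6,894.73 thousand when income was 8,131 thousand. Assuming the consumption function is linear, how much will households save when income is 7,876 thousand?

MPC = (6894.73 − 6366.02)/(8131 − 7494) = 528.71/637 = 0.83
a = 6366.02 − 0.83(7494) = 6366.02 − 6220.02 = 146
C = 146 + 0.83(7876) = 6683.08
S = 7876 − 6683.08 = 1192.92

S = 1192.92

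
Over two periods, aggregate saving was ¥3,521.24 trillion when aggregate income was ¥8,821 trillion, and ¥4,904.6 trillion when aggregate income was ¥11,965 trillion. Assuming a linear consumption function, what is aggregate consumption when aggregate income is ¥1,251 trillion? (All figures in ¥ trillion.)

MPS = ΔS/ΔY = (4904.6 − 3521.24)/(11965 − 8821) = 1383.36/3144 = 0.44
MPC = 1 − MPS = 0.56
Autonomous saving = 3521.24 − 0.44(8821) = -360, so a = 360
C = 360 + 0.56(1251) = 360 + 700.56 = 1060.56

C = 1060.56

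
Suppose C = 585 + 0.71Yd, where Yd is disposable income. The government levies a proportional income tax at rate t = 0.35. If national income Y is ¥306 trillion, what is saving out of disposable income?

Yd = (1 − 0.35)(306) = 0.65(306) = 198.9
C = 585 + 0.71(198.9) = 585 + 141.219 = 726.219
S = Yd − C = 198.9 − 726.219 = -527.319

S = -527.319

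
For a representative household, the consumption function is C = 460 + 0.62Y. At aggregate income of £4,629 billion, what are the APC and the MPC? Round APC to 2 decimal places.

APC = 0.72; MPC = 0.62

MPC = 0.62 (the slope of the consumption function)
C = 460 + 0.62(4629) = 3329.98, so APC = 3329.98/4629 = 0.72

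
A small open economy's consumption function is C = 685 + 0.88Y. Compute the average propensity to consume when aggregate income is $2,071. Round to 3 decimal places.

APC = 1.211

C = 685 + 0.88(2071) = 2507.48
APC = C/Y = 2507.48/2071 = 1.211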